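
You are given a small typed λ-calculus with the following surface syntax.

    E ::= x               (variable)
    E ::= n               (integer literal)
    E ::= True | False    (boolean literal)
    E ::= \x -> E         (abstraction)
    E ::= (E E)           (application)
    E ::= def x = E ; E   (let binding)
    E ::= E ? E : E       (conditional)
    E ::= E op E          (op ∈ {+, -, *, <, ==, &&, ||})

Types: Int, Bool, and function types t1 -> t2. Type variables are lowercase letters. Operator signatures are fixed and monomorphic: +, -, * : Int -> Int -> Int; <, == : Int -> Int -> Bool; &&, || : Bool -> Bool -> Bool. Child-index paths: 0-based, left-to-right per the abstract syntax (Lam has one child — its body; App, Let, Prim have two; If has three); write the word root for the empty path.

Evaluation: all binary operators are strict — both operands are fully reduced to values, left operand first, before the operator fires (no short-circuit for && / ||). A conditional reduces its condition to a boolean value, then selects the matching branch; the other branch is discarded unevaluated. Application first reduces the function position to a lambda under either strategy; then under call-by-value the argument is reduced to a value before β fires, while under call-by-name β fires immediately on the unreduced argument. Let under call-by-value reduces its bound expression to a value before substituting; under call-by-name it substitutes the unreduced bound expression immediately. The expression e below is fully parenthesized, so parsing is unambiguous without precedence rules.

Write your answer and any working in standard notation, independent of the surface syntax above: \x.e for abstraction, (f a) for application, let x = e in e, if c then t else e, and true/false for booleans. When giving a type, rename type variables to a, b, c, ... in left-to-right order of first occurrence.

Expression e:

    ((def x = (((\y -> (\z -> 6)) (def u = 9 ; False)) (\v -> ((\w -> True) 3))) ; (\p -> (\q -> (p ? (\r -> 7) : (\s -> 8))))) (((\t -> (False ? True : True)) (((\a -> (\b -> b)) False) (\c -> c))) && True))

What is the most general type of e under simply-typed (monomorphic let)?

Answer: a -> b -> Int

Trace:
\z._ : b -> Int
\y._ : a -> b -> Int
let u : Int
  unify a -> b -> Int ~ Bool -> c
  unify a ~ Bool
  unify b -> Int ~ c
_ _ : b -> Int
\w._ : e -> Bool
  unify e -> Bool ~ Int -> f
  unify e ~ Int
  unify Bool ~ f
_ _ : Bool
\v._ : d -> Bool
  unify b -> Int ~ (d -> Bool) -> g
  unify b ~ d -> Bool
  unify Int ~ g
_ _ : Int
let x : Int
p : h
  unify h ~ Bool
\r._ : j -> Int
\s._ : k -> Int
  unify j -> Int ~ k -> Int
  unify j ~ k
  unify Int ~ Int
\q._ : i -> k -> Int
\p._ : Bool -> i -> k -> Int
  unify Bool ~ Bool
  unify Bool ~ Bool
\t._ : l -> Bool
b : n
\b._ : n -> n
\a._ : m -> n -> n
  unify m -> n -> n ~ Bool -> o
  unify m ~ Bool
  unify n -> n ~ o
_ _ : n -> n
c : p
\c._ : p -> p
  unify n -> n ~ (p -> p) -> q
  unify n ~ p -> p
  unify p -> p ~ q
_ _ : p -> p
  unify l -> Bool ~ (p -> p) -> r
  unify l ~ p -> p
  unify Bool ~ r
_ _ : Bool
  unify Bool ~ Bool
  unify Bool ~ Bool
  unify Bool -> i -> k -> Int ~ Bool -> s
  unify Bool ~ Bool
  unify i -> k -> Int ~ s
_ _ : i -> k -> Int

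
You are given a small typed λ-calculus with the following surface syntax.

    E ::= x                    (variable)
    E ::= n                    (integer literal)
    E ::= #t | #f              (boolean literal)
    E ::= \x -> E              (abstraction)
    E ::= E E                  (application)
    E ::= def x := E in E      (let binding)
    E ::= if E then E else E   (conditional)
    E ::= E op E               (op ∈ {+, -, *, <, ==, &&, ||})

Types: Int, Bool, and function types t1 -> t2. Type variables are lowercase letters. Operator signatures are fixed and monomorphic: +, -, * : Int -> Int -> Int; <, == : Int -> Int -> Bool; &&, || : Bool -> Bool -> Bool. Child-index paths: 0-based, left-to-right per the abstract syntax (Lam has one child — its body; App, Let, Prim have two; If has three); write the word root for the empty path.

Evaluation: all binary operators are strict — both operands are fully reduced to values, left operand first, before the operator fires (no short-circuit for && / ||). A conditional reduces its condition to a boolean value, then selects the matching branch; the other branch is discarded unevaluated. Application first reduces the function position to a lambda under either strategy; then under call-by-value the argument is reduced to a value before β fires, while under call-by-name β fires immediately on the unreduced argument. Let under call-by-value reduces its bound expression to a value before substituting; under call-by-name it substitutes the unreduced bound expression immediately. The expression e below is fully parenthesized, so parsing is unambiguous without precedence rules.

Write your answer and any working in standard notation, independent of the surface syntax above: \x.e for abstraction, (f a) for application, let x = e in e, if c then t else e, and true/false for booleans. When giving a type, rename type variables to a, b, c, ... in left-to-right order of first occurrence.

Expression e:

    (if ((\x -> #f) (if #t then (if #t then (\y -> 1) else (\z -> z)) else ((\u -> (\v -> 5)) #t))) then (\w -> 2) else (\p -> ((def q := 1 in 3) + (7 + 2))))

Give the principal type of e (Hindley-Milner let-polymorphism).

Answer: a -> Int

Working:
\x._ : a -> Bool
  unify Bool ~ Bool
  unify Bool ~ Bool
\y._ : b -> Int
z : c
\z._ : c -> c
  unify b -> Int ~ c -> c
  unify b ~ c
  unify Int ~ c
\v._ : e -> Int
\u._ : d -> e -> Int
  unify d -> e -> Int ~ Bool -> f
  unify d ~ Bool
  unify e -> Int ~ f
_ _ : e -> Int
  unify Int -> Int ~ e -> Int
  unify Int ~ e
  unify Int ~ Int
  unify a -> Bool ~ (Int -> Int) -> g
  unify a ~ Int -> Int
  unify Bool ~ g
_ _ : Bool
  unify Bool ~ Bool
\w._ : h -> Int
let q : Int
  unify Int ~ Int
  unify Int ~ Int
  unify Int ~ Int
  unify Int ~ Int
\p._ : i -> Int
  unify h -> Int ~ i -> Int
  unify h ~ i
  unify Int ~ Int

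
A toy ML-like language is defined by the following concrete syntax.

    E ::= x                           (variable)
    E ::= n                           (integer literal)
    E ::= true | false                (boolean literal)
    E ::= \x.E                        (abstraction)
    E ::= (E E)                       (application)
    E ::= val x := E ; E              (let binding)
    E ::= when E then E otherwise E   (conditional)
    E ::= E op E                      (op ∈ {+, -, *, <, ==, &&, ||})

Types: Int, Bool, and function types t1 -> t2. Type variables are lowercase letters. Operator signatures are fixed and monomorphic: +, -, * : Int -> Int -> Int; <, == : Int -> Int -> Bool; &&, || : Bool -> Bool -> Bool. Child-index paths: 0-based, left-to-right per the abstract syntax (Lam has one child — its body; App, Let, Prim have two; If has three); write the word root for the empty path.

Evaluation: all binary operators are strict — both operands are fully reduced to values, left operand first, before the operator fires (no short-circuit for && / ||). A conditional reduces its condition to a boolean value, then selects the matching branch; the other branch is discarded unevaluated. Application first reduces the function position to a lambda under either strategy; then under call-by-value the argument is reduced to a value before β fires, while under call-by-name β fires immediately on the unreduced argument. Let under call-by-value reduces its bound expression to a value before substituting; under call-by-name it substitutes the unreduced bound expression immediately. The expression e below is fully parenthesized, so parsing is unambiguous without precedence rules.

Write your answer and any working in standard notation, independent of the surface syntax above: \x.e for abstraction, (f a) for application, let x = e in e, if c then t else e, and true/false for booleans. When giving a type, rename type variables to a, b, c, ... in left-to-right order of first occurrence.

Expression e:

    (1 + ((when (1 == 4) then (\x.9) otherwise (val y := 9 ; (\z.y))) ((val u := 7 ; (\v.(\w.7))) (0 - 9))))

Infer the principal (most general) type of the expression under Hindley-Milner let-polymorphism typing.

Working:
  unify Int ~ Int
  unify Int ~ Int
  unify Int ~ Int
  unify Bool ~ Bool
\x._ : a -> Int
let y : Int
y : Int
\z._ : b -> Int
  unify a -> Int ~ b -> Int
  unify a ~ b
  unify Int ~ Int
let u : Int
\w._ : d -> Int
\v._ : c -> d -> Int
  unify Int ~ Int
  unify Int ~ Int
  unify c -> d -> Int ~ Int -> e
  unify c ~ Int
  unify d -> Int ~ e
_ _ : d -> Int
  unify b -> Int ~ (d -> Int) -> f
  unify b ~ d -> Int
  unify Int ~ f
_ _ : Int
  unify Int ~ Int

Answer: Int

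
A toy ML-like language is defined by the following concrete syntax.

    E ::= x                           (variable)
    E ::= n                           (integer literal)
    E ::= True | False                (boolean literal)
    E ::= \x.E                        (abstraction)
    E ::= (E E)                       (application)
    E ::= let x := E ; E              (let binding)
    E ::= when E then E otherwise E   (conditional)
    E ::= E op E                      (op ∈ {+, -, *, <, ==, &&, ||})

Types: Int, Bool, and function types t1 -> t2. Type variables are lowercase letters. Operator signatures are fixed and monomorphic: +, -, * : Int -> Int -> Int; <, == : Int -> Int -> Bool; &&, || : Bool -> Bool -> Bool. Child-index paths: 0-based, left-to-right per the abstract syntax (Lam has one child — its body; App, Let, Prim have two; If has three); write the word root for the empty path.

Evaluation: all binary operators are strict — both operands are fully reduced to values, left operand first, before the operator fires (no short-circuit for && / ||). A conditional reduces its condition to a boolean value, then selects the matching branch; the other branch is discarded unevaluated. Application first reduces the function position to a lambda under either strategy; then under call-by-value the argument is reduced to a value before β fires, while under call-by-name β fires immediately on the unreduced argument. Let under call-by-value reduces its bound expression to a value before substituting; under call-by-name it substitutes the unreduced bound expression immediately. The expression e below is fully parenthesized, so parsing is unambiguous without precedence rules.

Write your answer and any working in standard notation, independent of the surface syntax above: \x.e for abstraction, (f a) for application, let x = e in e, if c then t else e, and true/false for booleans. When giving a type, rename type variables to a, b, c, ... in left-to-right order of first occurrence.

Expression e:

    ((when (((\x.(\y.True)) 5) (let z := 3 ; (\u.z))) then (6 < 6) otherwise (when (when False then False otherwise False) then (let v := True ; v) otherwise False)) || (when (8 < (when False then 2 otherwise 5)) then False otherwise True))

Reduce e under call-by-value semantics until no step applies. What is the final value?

Answer: true

Trace:
step 0: ((if (((\x.(\y.true)) 5) (let z = 3 in (\u.z))) then (6 < 6) else (if (if false then false else false) then (let v = true in v) else false)) || (if (8 < (if false then 2 else 5)) then false else true))
step 1: [beta@0.0.0] ((if ((\y.true) (let z = 3 in (\u.z))) then (6 < 6) else (if (if false then false else false) then (let v = true in v) else false)) || (if (8 < (if false then 2 else 5)) then false else true))
step 2: [let@0.0.1] ((if ((\y.true) (\u.3)) then (6 < 6) else (if (if false then false else false) then (let v = true in v) else false)) || (if (8 < (if false then 2 else 5)) then false else true))
step 3: [beta@0.0] ((if true then (6 < 6) else (if (if false then false else false) then (let v = true in v) else false)) || (if (8 < (if false then 2 else 5)) then false else true))
step 4: [if@0] ((6 < 6) || (if (8 < (if false then 2 else 5)) then false else true))
step 5: [delta@0] (false || (if (8 < (if false then 2 else 5)) then false else true))
step 6: [if@1.0.1] (false || (if (8 < 5) then false else true))
step 7: [delta@1.0] (false || (if false then false else true))
step 8: [if@1] (false || true)
step 9: [delta@root] true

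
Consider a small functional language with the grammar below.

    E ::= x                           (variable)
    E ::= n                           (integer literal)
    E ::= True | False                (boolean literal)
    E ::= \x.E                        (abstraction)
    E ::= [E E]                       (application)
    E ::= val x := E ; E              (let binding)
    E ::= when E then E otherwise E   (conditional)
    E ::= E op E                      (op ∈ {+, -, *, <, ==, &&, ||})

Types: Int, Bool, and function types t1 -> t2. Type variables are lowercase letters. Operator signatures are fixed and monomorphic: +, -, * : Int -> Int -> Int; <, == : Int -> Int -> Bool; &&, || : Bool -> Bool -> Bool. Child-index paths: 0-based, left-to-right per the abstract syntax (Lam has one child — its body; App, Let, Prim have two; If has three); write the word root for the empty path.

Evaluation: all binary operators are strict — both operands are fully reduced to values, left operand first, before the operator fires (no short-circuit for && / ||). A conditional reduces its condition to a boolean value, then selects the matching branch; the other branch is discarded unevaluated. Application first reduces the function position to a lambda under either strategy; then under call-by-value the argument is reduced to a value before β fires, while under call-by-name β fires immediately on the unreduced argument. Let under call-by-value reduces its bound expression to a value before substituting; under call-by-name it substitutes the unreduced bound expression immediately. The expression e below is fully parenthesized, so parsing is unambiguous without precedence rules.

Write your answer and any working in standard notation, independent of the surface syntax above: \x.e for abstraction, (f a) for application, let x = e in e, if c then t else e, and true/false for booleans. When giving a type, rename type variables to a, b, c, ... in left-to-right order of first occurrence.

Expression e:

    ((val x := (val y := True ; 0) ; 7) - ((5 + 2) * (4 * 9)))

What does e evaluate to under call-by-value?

Trace:
step 0: ((let x = (let y = true in 0) in 7) - ((5 + 2) * (4 * 9)))
step 1: [let@0.0] ((let x = 0 in 7) - ((5 + 2) * (4 * 9)))
step 2: [let@0] (7 - ((5 + 2) * (4 * 9)))
step 3: [delta@1.0] (7 - (7 * (4 * 9)))
step 4: [delta@1.1] (7 - (7 * 36))
step 5: [delta@1] (7 - 252)
step 6: [delta@root] -245

Answer: -245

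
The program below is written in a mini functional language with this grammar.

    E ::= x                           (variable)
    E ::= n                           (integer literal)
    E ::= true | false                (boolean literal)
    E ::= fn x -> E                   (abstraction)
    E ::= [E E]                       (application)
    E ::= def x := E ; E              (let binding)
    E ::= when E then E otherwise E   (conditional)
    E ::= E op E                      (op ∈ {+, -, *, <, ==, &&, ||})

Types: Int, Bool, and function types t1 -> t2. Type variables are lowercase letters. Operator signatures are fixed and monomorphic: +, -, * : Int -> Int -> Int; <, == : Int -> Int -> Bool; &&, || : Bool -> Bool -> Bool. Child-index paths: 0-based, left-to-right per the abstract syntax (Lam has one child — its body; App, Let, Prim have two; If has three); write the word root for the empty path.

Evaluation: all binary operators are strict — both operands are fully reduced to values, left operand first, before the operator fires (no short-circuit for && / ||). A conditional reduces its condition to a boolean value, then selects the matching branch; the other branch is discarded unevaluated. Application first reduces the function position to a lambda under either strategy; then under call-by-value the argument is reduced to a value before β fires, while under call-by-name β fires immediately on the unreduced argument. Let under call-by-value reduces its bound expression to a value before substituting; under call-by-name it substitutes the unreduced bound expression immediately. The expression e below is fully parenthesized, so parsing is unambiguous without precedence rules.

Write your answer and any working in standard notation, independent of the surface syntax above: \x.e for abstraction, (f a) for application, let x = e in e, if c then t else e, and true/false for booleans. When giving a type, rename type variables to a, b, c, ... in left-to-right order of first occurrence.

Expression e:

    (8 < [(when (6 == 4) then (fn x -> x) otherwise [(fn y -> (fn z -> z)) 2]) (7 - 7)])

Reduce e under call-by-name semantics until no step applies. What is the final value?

Answer: false

Working:
step 0: (8 < ((if (6 == 4) then (\x.x) else ((\y.(\z.z)) 2)) (7 - 7)))
step 1: [delta@1.0.0] (8 < ((if false then (\x.x) else ((\y.(\z.z)) 2)) (7 - 7)))
step 2: [if@1.0] (8 < (((\y.(\z.z)) 2) (7 - 7)))
step 3: [beta@1.0] (8 < ((\z.z) (7 - 7)))
step 4: [beta@1] (8 < (7 - 7))
step 5: [delta@1] (8 < 0)
step 6: [delta@root] false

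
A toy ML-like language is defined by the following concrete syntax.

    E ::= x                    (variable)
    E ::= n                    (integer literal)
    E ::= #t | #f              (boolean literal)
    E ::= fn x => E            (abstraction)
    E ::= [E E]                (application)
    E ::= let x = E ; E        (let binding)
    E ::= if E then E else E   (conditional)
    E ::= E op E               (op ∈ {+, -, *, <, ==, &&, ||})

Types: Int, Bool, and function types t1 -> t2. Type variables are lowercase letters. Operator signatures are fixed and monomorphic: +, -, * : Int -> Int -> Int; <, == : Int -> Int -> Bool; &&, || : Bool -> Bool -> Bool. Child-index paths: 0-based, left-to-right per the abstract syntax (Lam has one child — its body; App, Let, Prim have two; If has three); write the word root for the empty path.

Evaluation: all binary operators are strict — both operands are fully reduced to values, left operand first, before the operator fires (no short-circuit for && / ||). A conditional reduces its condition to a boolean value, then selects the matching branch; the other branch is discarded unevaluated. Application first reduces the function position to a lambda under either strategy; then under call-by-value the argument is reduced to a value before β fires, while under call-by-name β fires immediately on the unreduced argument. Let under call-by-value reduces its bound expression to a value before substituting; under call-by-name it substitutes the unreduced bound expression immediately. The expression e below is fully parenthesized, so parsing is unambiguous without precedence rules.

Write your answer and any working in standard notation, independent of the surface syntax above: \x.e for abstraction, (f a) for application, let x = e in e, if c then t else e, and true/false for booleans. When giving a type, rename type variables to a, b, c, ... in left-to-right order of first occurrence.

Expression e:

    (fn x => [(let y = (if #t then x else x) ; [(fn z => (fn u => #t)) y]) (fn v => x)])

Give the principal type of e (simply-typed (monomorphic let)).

Working:
  unify Bool ~ Bool
x : a
x : a
  unify a ~ a
let y : a
\u._ : c -> Bool
\z._ : b -> c -> Bool
y : a
  unify b -> c -> Bool ~ a -> d
  unify b ~ a
  unify c -> Bool ~ d
_ _ : c -> Bool
x : a
\v._ : e -> a
  unify c -> Bool ~ (e -> a) -> f
  unify c ~ e -> a
  unify Bool ~ f
_ _ : Bool
\x._ : a -> Bool

Answer: a -> Bool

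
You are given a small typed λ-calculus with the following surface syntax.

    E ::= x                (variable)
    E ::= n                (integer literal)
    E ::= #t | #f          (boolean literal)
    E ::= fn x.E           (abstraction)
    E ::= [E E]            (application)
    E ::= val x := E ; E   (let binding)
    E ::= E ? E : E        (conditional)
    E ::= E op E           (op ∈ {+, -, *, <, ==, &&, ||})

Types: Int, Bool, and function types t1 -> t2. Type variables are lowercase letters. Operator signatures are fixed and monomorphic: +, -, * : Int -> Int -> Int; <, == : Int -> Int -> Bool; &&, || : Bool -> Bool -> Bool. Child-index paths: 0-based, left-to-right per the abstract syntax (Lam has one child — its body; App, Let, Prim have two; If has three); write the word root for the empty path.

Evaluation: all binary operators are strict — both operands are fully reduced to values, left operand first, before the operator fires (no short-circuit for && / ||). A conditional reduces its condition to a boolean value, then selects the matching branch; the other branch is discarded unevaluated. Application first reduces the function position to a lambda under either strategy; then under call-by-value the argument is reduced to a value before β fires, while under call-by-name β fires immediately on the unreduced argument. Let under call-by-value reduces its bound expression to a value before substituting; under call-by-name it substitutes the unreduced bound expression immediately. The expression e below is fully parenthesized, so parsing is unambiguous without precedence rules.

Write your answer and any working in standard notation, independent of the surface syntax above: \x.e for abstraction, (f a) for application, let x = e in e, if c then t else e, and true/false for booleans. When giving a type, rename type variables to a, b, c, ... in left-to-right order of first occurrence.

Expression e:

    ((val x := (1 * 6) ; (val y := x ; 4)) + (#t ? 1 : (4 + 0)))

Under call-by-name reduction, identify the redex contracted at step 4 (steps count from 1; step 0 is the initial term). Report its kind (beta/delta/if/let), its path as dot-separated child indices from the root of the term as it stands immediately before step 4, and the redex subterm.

Answer: delta at root : (4 + 1)

Working:
step 0: ((let x = (1 * 6) in (let y = x in 4)) + (if true then 1 else (4 + 0)))
step 1: [let@0] ((let y = (1 * 6) in 4) + (if true then 1 else (4 + 0)))
step 2: [let@0] (4 + (if true then 1 else (4 + 0)))
step 3: [if@1] (4 + 1)
step 4: [delta@root] 5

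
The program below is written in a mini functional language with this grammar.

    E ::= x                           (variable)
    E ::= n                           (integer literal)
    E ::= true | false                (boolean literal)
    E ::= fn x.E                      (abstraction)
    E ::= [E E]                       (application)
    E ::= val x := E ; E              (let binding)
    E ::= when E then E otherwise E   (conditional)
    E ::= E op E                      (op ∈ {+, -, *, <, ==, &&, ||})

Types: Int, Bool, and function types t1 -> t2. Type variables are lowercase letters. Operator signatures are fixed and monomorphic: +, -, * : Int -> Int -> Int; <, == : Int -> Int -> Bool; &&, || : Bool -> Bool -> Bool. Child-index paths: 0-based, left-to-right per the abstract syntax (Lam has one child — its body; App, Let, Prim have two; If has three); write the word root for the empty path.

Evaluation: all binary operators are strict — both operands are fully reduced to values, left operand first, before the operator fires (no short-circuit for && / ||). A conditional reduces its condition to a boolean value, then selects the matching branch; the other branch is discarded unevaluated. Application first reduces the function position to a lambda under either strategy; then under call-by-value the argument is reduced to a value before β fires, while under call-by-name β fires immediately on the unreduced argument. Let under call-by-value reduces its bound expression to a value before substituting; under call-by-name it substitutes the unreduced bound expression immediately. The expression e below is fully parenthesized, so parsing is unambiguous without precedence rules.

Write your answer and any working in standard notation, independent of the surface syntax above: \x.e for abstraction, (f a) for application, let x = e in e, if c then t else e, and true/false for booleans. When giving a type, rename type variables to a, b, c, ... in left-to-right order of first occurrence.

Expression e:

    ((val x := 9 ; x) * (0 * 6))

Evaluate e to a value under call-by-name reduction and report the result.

Answer: 0

Trace:
step 0: ((let x = 9 in x) * (0 * 6))
step 1: [let@0] (9 * (0 * 6))
step 2: [delta@1] (9 * 0)
step 3: [delta@root] 0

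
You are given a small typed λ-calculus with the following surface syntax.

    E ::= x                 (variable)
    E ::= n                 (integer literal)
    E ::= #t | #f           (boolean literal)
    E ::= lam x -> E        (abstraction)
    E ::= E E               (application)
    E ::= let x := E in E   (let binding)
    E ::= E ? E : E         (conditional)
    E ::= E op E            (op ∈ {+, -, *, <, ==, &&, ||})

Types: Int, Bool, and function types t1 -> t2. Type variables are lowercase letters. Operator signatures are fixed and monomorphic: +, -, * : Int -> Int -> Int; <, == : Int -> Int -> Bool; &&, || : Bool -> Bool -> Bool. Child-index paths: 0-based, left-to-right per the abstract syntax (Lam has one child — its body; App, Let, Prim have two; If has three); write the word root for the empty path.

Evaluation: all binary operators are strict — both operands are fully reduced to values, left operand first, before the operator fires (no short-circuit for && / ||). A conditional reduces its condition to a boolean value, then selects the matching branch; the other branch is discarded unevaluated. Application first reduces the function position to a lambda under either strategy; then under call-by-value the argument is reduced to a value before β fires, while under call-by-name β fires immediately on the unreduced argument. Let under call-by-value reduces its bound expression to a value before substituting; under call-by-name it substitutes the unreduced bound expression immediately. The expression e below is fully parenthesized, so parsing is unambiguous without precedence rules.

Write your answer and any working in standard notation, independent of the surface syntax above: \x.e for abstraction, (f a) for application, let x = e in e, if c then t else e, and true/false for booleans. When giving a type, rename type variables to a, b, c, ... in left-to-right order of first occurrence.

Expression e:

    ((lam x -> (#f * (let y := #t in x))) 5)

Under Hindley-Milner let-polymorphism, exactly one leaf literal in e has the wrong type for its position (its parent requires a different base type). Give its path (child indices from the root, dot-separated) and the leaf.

Answer: 0.0.0 : false

Derivation:
  unify Bool ~ Int
  FAIL: mismatch Bool ~ Int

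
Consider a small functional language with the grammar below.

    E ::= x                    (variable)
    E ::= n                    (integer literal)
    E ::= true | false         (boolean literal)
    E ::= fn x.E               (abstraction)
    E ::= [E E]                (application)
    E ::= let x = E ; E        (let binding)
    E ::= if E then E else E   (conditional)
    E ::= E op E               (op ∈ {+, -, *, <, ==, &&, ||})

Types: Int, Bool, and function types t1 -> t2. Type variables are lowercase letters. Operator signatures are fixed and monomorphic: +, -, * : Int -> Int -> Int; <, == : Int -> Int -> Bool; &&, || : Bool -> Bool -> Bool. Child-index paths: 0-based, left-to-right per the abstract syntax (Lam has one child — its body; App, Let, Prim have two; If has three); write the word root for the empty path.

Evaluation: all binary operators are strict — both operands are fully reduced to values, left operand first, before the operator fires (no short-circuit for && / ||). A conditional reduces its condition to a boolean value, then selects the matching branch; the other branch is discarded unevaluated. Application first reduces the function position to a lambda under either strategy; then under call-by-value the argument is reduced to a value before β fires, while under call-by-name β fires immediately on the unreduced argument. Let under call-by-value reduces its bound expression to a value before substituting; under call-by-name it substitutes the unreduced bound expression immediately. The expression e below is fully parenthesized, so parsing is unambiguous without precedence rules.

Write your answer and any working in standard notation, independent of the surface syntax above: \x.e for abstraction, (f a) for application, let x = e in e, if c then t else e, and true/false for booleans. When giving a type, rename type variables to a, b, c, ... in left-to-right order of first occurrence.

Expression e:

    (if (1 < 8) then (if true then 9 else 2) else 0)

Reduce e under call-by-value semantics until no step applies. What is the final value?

Answer: 9

Working:
step 0: (if (1 < 8) then (if true then 9 else 2) else 0)
step 1: [delta@0] (if true then (if true then 9 else 2) else 0)
step 2: [if@root] (if true then 9 else 2)
step 3: [if@root] 9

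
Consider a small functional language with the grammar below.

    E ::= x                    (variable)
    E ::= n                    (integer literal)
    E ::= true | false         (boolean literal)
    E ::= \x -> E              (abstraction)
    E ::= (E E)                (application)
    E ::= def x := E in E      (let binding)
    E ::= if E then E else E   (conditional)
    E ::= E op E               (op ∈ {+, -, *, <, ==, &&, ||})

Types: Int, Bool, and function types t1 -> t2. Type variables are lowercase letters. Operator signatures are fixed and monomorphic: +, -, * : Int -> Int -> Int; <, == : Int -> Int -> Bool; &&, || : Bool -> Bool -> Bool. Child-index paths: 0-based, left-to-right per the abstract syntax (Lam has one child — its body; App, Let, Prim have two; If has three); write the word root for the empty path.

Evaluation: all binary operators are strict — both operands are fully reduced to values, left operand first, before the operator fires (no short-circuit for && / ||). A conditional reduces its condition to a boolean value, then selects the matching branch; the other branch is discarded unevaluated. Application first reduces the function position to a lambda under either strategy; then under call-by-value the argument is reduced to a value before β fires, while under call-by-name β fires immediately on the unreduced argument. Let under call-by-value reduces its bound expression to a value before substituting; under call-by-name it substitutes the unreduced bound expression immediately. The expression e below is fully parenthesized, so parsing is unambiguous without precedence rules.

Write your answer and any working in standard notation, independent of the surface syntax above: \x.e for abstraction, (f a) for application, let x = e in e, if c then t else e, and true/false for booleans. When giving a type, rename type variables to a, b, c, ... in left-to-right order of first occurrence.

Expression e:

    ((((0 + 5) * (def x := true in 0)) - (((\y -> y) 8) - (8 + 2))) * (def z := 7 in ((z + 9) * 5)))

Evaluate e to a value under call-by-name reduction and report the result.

Derivation:
step 0: ((((0 + 5) * (let x = true in 0)) - (((\y.y) 8) - (8 + 2))) * (let z = 7 in ((z + 9) * 5)))
step 1: [delta@0.0.0] (((5 * (let x = true in 0)) - (((\y.y) 8) - (8 + 2))) * (let z = 7 in ((z + 9) * 5)))
step 2: [let@0.0.1] (((5 * 0) - (((\y.y) 8) - (8 + 2))) * (let z = 7 in ((z + 9) * 5)))
step 3: [delta@0.0] ((0 - (((\y.y) 8) - (8 + 2))) * (let z = 7 in ((z + 9) * 5)))
step 4: [beta@0.1.0] ((0 - (8 - (8 + 2))) * (let z = 7 in ((z + 9) * 5)))
step 5: [delta@0.1.1] ((0 - (8 - 10)) * (let z = 7 in ((z + 9) * 5)))
step 6: [delta@0.1] ((0 - -2) * (let z = 7 in ((z + 9) * 5)))
step 7: [delta@0] (2 * (let z = 7 in ((z + 9) * 5)))
step 8: [let@1] (2 * ((7 + 9) * 5))
step 9: [delta@1.0] (2 * (16 * 5))
step 10: [delta@1] (2 * 80)
step 11: [delta@root] 160

Answer: 160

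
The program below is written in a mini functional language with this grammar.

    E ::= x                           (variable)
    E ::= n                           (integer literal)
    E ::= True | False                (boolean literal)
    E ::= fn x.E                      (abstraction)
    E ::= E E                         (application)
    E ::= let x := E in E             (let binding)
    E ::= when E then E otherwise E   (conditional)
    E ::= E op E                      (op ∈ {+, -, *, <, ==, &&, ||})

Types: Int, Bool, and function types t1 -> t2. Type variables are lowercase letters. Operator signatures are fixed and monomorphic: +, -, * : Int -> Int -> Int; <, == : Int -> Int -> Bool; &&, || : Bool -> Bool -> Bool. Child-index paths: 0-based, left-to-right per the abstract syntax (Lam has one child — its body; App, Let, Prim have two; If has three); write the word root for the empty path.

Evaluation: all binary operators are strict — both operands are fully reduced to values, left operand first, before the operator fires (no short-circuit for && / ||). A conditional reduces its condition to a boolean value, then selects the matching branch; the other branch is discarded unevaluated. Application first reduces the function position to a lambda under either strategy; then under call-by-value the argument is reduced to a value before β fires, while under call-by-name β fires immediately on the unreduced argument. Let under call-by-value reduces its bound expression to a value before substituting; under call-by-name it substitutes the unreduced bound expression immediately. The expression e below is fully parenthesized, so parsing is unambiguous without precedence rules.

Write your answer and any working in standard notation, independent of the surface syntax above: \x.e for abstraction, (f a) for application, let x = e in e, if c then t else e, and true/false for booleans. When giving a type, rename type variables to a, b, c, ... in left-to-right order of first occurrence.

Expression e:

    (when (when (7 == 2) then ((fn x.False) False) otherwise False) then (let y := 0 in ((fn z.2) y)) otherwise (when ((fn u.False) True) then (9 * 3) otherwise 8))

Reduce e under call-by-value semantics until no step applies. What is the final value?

Trace:
step 0: (if (if (7 == 2) then ((\x.false) false) else false) then (let y = 0 in ((\z.2) y)) else (if ((\u.false) true) then (9 * 3) else 8))
step 1: [delta@0.0] (if (if false then ((\x.false) false) else false) then (let y = 0 in ((\z.2) y)) else (if ((\u.false) true) then (9 * 3) else 8))
step 2: [if@0] (if false then (let y = 0 in ((\z.2) y)) else (if ((\u.false) true) then (9 * 3) else 8))
step 3: [if@root] (if ((\u.false) true) then (9 * 3) else 8)
step 4: [beta@0] (if false then (9 * 3) else 8)
step 5: [if@root] 8

Answer: 8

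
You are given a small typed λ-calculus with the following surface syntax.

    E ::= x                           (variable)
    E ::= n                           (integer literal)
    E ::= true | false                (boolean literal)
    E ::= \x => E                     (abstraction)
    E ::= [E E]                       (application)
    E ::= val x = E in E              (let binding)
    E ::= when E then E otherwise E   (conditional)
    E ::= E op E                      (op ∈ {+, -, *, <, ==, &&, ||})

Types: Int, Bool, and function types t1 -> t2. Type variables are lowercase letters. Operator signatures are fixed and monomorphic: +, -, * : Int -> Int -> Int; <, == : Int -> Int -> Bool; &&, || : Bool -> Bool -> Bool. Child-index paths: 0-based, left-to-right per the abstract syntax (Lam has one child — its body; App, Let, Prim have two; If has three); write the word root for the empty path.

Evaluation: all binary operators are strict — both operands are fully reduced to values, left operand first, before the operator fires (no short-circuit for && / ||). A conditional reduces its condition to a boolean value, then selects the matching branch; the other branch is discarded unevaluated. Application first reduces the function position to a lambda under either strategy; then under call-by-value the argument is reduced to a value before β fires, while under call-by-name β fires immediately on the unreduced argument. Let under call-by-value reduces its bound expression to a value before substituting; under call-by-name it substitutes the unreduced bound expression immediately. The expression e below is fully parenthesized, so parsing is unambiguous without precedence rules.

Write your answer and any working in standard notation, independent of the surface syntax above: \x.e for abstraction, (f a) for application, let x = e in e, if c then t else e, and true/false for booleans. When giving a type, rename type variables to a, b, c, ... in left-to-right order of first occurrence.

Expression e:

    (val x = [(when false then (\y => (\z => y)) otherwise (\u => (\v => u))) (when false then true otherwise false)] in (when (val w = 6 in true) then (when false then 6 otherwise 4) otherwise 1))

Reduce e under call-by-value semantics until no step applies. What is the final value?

Trace:
step 0: (let x = ((if false then (\y.(\z.y)) else (\u.(\v.u))) (if false then true else false)) in (if (let w = 6 in true) then (if false then 6 else 4) else 1))
step 1: [if@0.0] (let x = ((\u.(\v.u)) (if false then true else false)) in (if (let w = 6 in true) then (if false then 6 else 4) else 1))
step 2: [if@0.1] (let x = ((\u.(\v.u)) false) in (if (let w = 6 in true) then (if false then 6 else 4) else 1))
step 3: [beta@0] (let x = (\v.false) in (if (let w = 6 in true) then (if false then 6 else 4) else 1))
step 4: [let@root] (if (let w = 6 in true) then (if false then 6 else 4) else 1)
step 5: [let@0] (if true then (if false then 6 else 4) else 1)
step 6: [if@root] (if false then 6 else 4)
step 7: [if@root] 4

Answer: 4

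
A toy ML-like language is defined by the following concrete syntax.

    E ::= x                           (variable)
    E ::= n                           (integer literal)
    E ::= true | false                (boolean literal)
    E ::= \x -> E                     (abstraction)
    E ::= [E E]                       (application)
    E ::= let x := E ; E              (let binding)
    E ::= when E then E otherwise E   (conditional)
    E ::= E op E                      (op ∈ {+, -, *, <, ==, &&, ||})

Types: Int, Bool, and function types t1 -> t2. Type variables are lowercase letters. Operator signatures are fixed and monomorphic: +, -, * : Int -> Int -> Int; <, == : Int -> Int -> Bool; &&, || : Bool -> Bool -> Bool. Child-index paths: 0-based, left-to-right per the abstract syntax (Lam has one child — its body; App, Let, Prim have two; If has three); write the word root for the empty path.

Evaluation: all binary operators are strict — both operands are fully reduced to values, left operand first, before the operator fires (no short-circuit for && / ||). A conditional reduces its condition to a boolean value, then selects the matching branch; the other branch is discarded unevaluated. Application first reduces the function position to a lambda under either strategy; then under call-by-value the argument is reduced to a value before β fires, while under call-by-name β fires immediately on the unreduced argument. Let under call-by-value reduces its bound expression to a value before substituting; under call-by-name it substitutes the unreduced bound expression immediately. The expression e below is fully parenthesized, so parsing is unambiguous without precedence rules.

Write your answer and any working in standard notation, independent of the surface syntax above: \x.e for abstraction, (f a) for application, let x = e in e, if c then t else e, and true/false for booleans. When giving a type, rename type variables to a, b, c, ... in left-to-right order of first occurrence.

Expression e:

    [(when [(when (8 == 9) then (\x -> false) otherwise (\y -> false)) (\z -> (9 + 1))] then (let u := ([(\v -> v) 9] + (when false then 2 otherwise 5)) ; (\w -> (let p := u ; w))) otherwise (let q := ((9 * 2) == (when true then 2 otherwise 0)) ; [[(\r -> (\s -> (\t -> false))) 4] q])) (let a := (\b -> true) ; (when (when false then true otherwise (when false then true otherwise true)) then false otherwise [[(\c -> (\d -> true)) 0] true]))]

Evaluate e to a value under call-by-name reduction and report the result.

Answer: false

Working:
step 0: ((if ((if (8 == 9) then (\x.false) else (\y.false)) (\z.(9 + 1))) then (let u = (((\v.v) 9) + (if false then 2 else 5)) in (\w.(let p = u in w))) else (let q = ((9 * 2) == (if true then 2 else 0)) in (((\r.(\s.(\t.false))) 4) q))) (let a = (\b.true) in (if (if false then true else (if false then true else true)) then false else (((\c.(\d.true)) 0) true))))
step 1: [delta@0.0.0.0] ((if ((if false then (\x.false) else (\y.false)) (\z.(9 + 1))) then (let u = (((\v.v) 9) + (if false then 2 else 5)) in (\w.(let p = u in w))) else (let q = ((9 * 2) == (if true then 2 else 0)) in (((\r.(\s.(\t.false))) 4) q))) (let a = (\b.true) in (if (if false then true else (if false then true else true)) then false else (((\c.(\d.true)) 0) true))))
step 2: [if@0.0.0] ((if ((\y.false) (\z.(9 + 1))) then (let u = (((\v.v) 9) + (if false then 2 else 5)) in (\w.(let p = u in w))) else (let q = ((9 * 2) == (if true then 2 else 0)) in (((\r.(\s.(\t.false))) 4) q))) (let a = (\b.true) in (if (if false then true else (if false then true else true)) then false else (((\c.(\d.true)) 0) true))))
step 3: [beta@0.0] ((if false then (let u = (((\v.v) 9) + (if false then 2 else 5)) in (\w.(let p = u in w))) else (let q = ((9 * 2) == (if true then 2 else 0)) in (((\r.(\s.(\t.false))) 4) q))) (let a = (\b.true) in (if (if false then true else (if false then true else true)) then false else (((\c.(\d.true)) 0) true))))
step 4: [if@0] ((let q = ((9 * 2) == (if true then 2 else 0)) in (((\r.(\s.(\t.false))) 4) q)) (let a = (\b.true) in (if (if false then true else (if false then true else true)) then false else (((\c.(\d.true)) 0) true))))
step 5: [let@0] ((((\r.(\s.(\t.false))) 4) ((9 * 2) == (if true then 2 else 0))) (let a = (\b.true) in (if (if false then true else (if false then true else true)) then false else (((\c.(\d.true)) 0) true))))
step 6: [beta@0.0] (((\s.(\t.false)) ((9 * 2) == (if true then 2 else 0))) (let a = (\b.true) in (if (if false then true else (if false then true else true)) then false else (((\c.(\d.true)) 0) true))))
step 7: [beta@0] ((\t.false) (let a = (\b.true) in (if (if false then true else (if false then true else true)) then false else (((\c.(\d.true)) 0) true))))
step 8: [beta@root] false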